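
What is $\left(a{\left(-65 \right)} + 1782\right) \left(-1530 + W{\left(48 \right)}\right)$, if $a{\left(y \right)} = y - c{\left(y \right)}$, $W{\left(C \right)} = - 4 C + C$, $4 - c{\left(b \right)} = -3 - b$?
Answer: $-2971350$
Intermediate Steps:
$c{\left(b \right)} = 7 + b$ ($c{\left(b \right)} = 4 - \left(-3 - b\right) = 4 + \left(3 + b\right) = 7 + b$)
$W{\left(C \right)} = - 3 C$
$a{\left(y \right)} = -7$ ($a{\left(y \right)} = y - \left(7 + y\right) = -7$)
$\left(a{\left(-65 \right)} + 1782\right) \left(-1530 + W{\left(48 \right)}\right) = \left(-7 + 1782\right) \left(-1530 - 144\right) = 1775 \left(-1530 - 144\right) = 1775 \left(-1674\right) = -2971350$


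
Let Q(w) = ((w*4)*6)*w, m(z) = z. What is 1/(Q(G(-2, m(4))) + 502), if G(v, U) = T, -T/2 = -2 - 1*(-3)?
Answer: 1/598 ≈ 0.0016722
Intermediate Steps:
T = -2 (T = -2*(-2 - 1*(-3)) = -2*(-2 + 3) = -2*1 = -2)
G(v, U) = -2
Q(w) = 24*w² (Q(w) = ((4*w)*6)*w = (24*w)*w = 24*w²)
1/(Q(G(-2, m(4))) + 502) = 1/(24*(-2)² + 502) = 1/(24*4 + 502) = 1/(96 + 502) = 1/598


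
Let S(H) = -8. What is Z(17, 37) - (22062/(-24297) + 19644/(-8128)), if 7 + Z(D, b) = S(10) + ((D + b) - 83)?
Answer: -669397875/16457168 ≈ -40.675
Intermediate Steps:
Z(D, b) = -98 + D + b (Z(D, b) = -7 + (-8 + ((D + b) - 83)) = -7 + (-8 + (-83 + D + b)) = -7 + (-91 + D + b) = -98 + D + b)
Z(17, 37) - (22062/(-24297) + 19644/(-8128)) = (-98 + 17 + 37) - (22062/(-24297) + 19644/(-8128)) = -44 - (22062*(-1/24297) + 19644*(-1/8128)) = -44 - (-7354/8099 - 4911/2032) = -44 - 1*(-54717517/16457168) = -44 + 54717517/16457168 = -669397875/16457168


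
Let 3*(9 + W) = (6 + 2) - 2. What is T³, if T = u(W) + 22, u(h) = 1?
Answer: 12167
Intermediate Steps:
W = -7 (W = -9 + ((6 + 2) - 2)/3 = -9 + (8 - 2)/3 = -9 + (⅓)*6 = -9 + 2 = -7)
T = 23 (T = 1 + 22 = 23)
T³ = 23³ = 12167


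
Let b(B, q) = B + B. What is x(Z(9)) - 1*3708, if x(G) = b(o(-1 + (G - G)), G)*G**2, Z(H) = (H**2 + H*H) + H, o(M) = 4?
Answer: 230220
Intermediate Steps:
Z(H) = H + 2*H**2 (Z(H) = (H**2 + H**2) + H = 2*H**2 + H = H + 2*H**2)
b(B, q) = 2*B
x(G) = 8*G**2 (x(G) = (2*4)*G**2 = 8*G**2)
x(Z(9)) - 1*3708 = 8*(9*(1 + 2*9))**2 - 1*3708 = 8*(9*(1 + 18))**2 - 3708 = 8*(9*19)**2 - 3708 = 8*171**2 - 3708 = 8*29241 - 3708 = 233928 - 3708 = 230220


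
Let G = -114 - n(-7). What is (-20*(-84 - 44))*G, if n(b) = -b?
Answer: -309760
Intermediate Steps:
G = -121 (G = -114 - (-1)*(-7) = -114 - 1*7 = -114 - 7 = -121)
(-20*(-84 - 44))*G = -20*(-84 - 44)*(-121) = -20*(-128)*(-121) = 2560*(-121) = -309760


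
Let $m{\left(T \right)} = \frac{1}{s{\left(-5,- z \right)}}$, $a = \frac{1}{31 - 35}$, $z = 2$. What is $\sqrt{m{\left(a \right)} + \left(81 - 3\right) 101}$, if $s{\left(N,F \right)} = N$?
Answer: $\frac{\sqrt{196945}}{5} \approx 88.757$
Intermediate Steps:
$a = - \frac{1}{4}$ ($a = \frac{1}{-4} = - \frac{1}{4} \approx -0.25$)
$m{\left(T \right)} = - \frac{1}{5}$ ($m{\left(T \right)} = \frac{1}{-5} = - \frac{1}{5}$)
$\sqrt{m{\left(a \right)} + \left(81 - 3\right) 101} = \sqrt{- \frac{1}{5} + \left(81 - 3\right) 101} = \sqrt{- \frac{1}{5} + 78 \cdot 101} = \sqrt{- \frac{1}{5} + 7878} = \sqrt{\frac{39389}{5}} = \frac{\sqrt{196945}}{5}$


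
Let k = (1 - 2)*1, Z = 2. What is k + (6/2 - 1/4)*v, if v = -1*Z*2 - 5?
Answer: -103/4 ≈ -25.750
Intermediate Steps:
k = -1 (k = -1*1 = -1)
v = -9 (v = -1*2*2 - 5 = -2*2 - 5 = -1*4 - 5 = -4 - 5 = -9)
k + (6/2 - 1/4)*v = -1 + (6/2 - 1/4)*(-9) = -1 + (6*(½) - 1*¼)*(-9) = -1 + (3 - ¼)*(-9) = -1 + (11/4)*(-9) = -1 - 99/4 = -103/4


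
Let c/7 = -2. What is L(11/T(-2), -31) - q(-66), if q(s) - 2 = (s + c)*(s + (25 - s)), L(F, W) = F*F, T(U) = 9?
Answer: 161959/81 ≈ 1999.5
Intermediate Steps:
c = -14 (c = 7*(-2) = -14)
L(F, W) = F**2
q(s) = -348 + 25*s (q(s) = 2 + (s - 14)*(s + (25 - s)) = 2 + (-14 + s)*25 = 2 + (-350 + 25*s) = -348 + 25*s)
L(11/T(-2), -31) - q(-66) = (11/9)**2 - (-348 + 25*(-66)) = (11*(1/9))**2 - (-348 - 1650) = (11/9)**2 - 1*(-1998) = 121/81 + 1998 = 161959/81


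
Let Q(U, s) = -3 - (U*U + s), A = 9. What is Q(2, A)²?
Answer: 256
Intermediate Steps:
Q(U, s) = -3 - s - U² (Q(U, s) = -3 - (U² + s) = -3 - (s + U²) = -3 + (-s - U²) = -3 - s - U²)
Q(2, A)² = (-3 - 1*9 - 1*2²)² = (-3 - 9 - 1*4)² = (-3 - 9 - 4)² = (-16)² = 256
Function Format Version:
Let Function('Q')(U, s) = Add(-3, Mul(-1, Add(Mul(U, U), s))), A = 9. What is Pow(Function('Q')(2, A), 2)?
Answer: 256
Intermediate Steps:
Function('Q')(U, s) = Add(-3, Mul(-1, s), Mul(-1, Pow(U, 2))) (Function('Q')(U, s) = Add(-3, Mul(-1, Add(Pow(U, 2), s))) = Add(-3, Mul(-1, Add(s, Pow(U, 2)))) = Add(-3, Add(Mul(-1, s), Mul(-1, Pow(U, 2)))) = Add(-3, Mul(-1, s), Mul(-1, Pow(U, 2))))
Pow(Function('Q')(2, A), 2) = Pow(Add(-3, Mul(-1, 9), Mul(-1, Pow(2, 2))), 2) = Pow(Add(-3, -9, Mul(-1, 4)), 2) = Pow(Add(-3, -9, -4), 2) = Pow(-16, 2) = 256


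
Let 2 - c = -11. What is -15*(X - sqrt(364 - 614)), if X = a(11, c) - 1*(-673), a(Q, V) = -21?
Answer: -9780 + 75*I*sqrt(10) ≈ -9780.0 + 237.17*I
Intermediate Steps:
c = 13 (c = 2 - 1*(-11) = 2 + 11 = 13)
X = 652 (X = -21 - 1*(-673) = -21 + 673 = 652)
-15*(X - sqrt(364 - 614)) = -15*(652 - sqrt(364 - 614)) = -15*(652 - sqrt(-250)) = -15*(652 - 5*I*sqrt(10)) = -9780 + 75*I*sqrt(10)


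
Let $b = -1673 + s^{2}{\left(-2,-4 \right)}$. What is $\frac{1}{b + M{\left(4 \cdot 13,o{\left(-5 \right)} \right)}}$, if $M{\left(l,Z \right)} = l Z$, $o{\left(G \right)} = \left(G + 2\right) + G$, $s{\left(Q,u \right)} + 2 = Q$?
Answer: $- \frac{1}{2073} \approx -0.00048239$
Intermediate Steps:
$s{\left(Q,u \right)} = -2 + Q$
$o{\left(G \right)} = 2 + 2 G$ ($o{\left(G \right)} = \left(2 + G\right) + G = 2 + 2 G$)
$b = -1657$ ($b = -1673 + \left(-2 - 2\right)^{2} = -1673 + \left(-4\right)^{2} = -1673 + 16 = -1657$)
$M{\left(l,Z \right)} = Z l$
$\frac{1}{b + M{\left(4 \cdot 13,o{\left(-5 \right)} \right)}} = \frac{1}{-1657 + \left(2 + 2 \left(-5\right)\right) 4 \cdot 13} = \frac{1}{-1657 + \left(2 - 10\right) 52} = \frac{1}{-1657 - 416} = \frac{1}{-2073} = - \frac{1}{2073}$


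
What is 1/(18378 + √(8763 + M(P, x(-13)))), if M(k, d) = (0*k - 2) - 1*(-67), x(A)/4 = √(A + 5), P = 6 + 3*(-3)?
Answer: 9189/168871028 - √2207/168871028 ≈ 5.4136e-5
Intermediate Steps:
P = -3 (P = 6 - 9 = -3)
x(A) = 4*√(5 + A) (x(A) = 4*√(A + 5) = 4*√(5 + A))
M(k, d) = 65 (M(k, d) = (0 - 2) + 67 = -2 + 67 = 65)
1/(18378 + √(8763 + M(P, x(-13)))) = 1/(18378 + √(8763 + 65)) = 1/(18378 + √8828) = 1/(18378 + 2*√2207)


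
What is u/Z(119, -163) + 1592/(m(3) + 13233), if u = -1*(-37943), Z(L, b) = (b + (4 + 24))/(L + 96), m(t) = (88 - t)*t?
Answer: -916928747/15174 ≈ -60428.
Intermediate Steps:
m(t) = t*(88 - t)
Z(L, b) = (28 + b)/(96 + L) (Z(L, b) = (b + 28)/(96 + L) = (28 + b)/(96 + L))
u = 37943
u/Z(119, -163) + 1592/(m(3) + 13233) = 37943/(((28 - 163)/(96 + 119))) + 1592/(3*(88 - 1*3) + 13233) = 37943/((-135/215)) + 1592/(3*(88 - 3) + 13233) = 37943/(((1/215)*(-135))) + 1592/(3*85 + 13233) = 37943/(-27/43) + 1592/(255 + 13233) = 37943*(-43/27) + 1592/13488 = -1631549/27 + 1592*(1/13488) = -1631549/27 + 199/1686 = -916928747/15174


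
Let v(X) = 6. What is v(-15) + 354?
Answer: 360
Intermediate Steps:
v(-15) + 354 = 6 + 354 = 360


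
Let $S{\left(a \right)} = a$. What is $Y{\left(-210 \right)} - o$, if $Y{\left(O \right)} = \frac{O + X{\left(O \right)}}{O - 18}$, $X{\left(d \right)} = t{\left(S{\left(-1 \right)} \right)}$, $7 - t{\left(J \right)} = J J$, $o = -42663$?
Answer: $\frac{810614}{19} \approx 42664.0$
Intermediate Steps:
$t{\left(J \right)} = 7 - J^{2}$ ($t{\left(J \right)} = 7 - J J = 7 - J^{2}$)
$X{\left(d \right)} = 6$ ($X{\left(d \right)} = 7 - \left(-1\right)^{2} = 7 - 1 = 6$)
$Y{\left(O \right)} = \frac{6 + O}{-18 + O}$ ($Y{\left(O \right)} = \frac{O + 6}{O - 18} = \frac{6 + O}{-18 + O}$)
$Y{\left(-210 \right)} - o = \frac{6 - 210}{-18 - 210} - -42663 = \frac{1}{-228} \left(-204\right) + 42663 = \left(- \frac{1}{228}\right) \left(-204\right) + 42663 = \frac{17}{19} + 42663 = \frac{810614}{19}$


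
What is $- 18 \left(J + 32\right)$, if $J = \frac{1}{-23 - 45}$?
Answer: $- \frac{19575}{34} \approx -575.74$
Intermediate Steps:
$J = - \frac{1}{68}$ ($J = \frac{1}{-68} = - \frac{1}{68} \approx -0.014706$)
$- 18 \left(J + 32\right) = - 18 \left(- \frac{1}{68} + 32\right) = \left(-18\right) \frac{2175}{68} = - \frac{19575}{34}$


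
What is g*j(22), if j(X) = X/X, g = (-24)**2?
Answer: 576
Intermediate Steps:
g = 576
j(X) = 1
g*j(22) = 576*1 = 576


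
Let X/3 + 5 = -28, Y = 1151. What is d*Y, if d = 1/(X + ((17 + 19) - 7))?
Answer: -1151/70 ≈ -16.443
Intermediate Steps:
X = -99 (X = -15 + 3*(-28) = -15 - 84 = -99)
d = -1/70 (d = 1/(-99 + ((17 + 19) - 7)) = 1/(-99 + (36 - 7)) = 1/(-99 + 29) = 1/(-70) = -1/70 ≈ -0.014286)
d*Y = -1/70*1151 = -1151/70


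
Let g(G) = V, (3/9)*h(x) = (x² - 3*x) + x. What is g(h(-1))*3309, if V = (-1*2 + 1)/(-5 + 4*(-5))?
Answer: 3309/25 ≈ 132.36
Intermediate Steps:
h(x) = -6*x + 3*x² (h(x) = 3*((x² - 3*x) + x) = 3*(x² - 2*x) = -6*x + 3*x²)
V = 1/25 (V = (-2 + 1)/(-5 - 20) = -1/(-25) = -1*(-1/25) = 1/25 ≈ 0.040000)
g(G) = 1/25
g(h(-1))*3309 = (1/25)*3309 = 3309/25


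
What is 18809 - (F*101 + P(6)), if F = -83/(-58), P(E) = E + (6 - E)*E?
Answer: 1082191/58 ≈ 18658.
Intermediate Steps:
P(E) = E + E*(6 - E)
F = 83/58 (F = -83*(-1/58) = 83/58 ≈ 1.4310)
18809 - (F*101 + P(6)) = 18809 - ((83/58)*101 + 6*(7 - 1*6)) = 18809 - (8383/58 + 6*(7 - 6)) = 18809 - (8383/58 + 6*1) = 18809 - (8383/58 + 6) = 18809 - 1*8731/58 = 18809 - 8731/58 = 1082191/58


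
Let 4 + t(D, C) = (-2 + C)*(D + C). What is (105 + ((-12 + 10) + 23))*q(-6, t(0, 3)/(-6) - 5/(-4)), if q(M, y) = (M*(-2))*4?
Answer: 6048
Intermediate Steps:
t(D, C) = -4 + (-2 + C)*(C + D) (t(D, C) = -4 + (-2 + C)*(D + C) = -4 + (-2 + C)*(C + D))
q(M, y) = -8*M (q(M, y) = -2*M*4 = -8*M)
(105 + ((-12 + 10) + 23))*q(-6, t(0, 3)/(-6) - 5/(-4)) = (105 + ((-12 + 10) + 23))*(-8*(-6)) = (105 + (-2 + 23))*48 = (105 + 21)*48 = 126*48 = 6048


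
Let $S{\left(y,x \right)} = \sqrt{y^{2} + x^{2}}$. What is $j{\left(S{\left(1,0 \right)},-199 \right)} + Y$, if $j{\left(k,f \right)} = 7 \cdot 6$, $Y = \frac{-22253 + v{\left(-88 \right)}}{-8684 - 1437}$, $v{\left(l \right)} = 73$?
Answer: $\frac{447262}{10121} \approx 44.191$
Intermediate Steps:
$S{\left(y,x \right)} = \sqrt{x^{2} + y^{2}}$
$Y = \frac{22180}{10121}$ ($Y = \frac{-22253 + 73}{-8684 - 1437} = - \frac{22180}{-10121} = \left(-22180\right) \left(- \frac{1}{10121}\right) = \frac{22180}{10121} \approx 2.1915$)
$j{\left(k,f \right)} = 42$
$j{\left(S{\left(1,0 \right)},-199 \right)} + Y = 42 + \frac{22180}{10121} = \frac{447262}{10121}$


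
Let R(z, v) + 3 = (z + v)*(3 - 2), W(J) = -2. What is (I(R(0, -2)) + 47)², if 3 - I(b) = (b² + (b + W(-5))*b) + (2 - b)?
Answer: 289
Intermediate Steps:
R(z, v) = -3 + v + z (R(z, v) = -3 + (z + v)*(3 - 2) = -3 + (v + z)*1 = -3 + (v + z) = -3 + v + z)
I(b) = 1 + b - b² - b*(-2 + b) (I(b) = 3 - ((b² + (b - 2)*b) + (2 - b)) = 3 - ((b² + (-2 + b)*b) + (2 - b)) = 3 - ((b² + b*(-2 + b)) + (2 - b)) = 3 - (2 + b² - b + b*(-2 + b)) = 3 + (-2 + b - b² - b*(-2 + b)) = 1 + b - b² - b*(-2 + b))
(I(R(0, -2)) + 47)² = ((1 - 2*(-3 - 2 + 0)² + 3*(-3 - 2 + 0)) + 47)² = ((1 - 2*(-5)² + 3*(-5)) + 47)² = ((1 - 2*25 - 15) + 47)² = ((1 - 50 - 15) + 47)² = (-64 + 47)² = (-17)² = 289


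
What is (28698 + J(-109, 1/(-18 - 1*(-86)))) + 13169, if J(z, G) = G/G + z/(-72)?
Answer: 3014605/72 ≈ 41870.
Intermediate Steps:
J(z, G) = 1 - z/72 (J(z, G) = 1 + z*(-1/72) = 1 - z/72)
(28698 + J(-109, 1/(-18 - 1*(-86)))) + 13169 = (28698 + (1 - 1/72*(-109))) + 13169 = (28698 + (1 + 109/72)) + 13169 = (28698 + 181/72) + 13169 = 2066437/72 + 13169 = 3014605/72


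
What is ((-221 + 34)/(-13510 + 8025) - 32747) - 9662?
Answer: -232613178/5485 ≈ -42409.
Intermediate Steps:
((-221 + 34)/(-13510 + 8025) - 32747) - 9662 = (-187/(-5485) - 32747) - 9662 = (-187*(-1/5485) - 32747) - 9662 = (187/5485 - 32747) - 9662 = -179617108/5485 - 9662 = -232613178/5485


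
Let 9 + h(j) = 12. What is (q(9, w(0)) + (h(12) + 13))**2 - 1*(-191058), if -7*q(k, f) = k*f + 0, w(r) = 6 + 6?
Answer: 9361858/49 ≈ 1.9106e+5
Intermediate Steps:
h(j) = 3 (h(j) = -9 + 12 = 3)
w(r) = 12
q(k, f) = -f*k/7 (q(k, f) = -(k*f + 0)/7 = -(f*k + 0)/7 = -f*k/7)
(q(9, w(0)) + (h(12) + 13))**2 - 1*(-191058) = (-1/7*12*9 + (3 + 13))**2 - 1*(-191058) = (-108/7 + 16)**2 + 191058 = (4/7)**2 + 191058 = 16/49 + 191058 = 9361858/49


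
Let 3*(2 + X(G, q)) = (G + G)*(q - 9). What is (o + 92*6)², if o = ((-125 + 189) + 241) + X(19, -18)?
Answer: 263169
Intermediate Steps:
X(G, q) = -2 + 2*G*(-9 + q)/3 (X(G, q) = -2 + ((G + G)*(q - 9))/3 = -2 + ((2*G)*(-9 + q))/3 = -2 + (2*G*(-9 + q))/3 = -2 + 2*G*(-9 + q)/3)
o = -39 (o = ((-125 + 189) + 241) + (-2 - 6*19 + (⅔)*19*(-18)) = (64 + 241) + (-2 - 114 - 228) = 305 - 344 = -39)
(o + 92*6)² = (-39 + 92*6)² = (-39 + 552)² = 513² = 263169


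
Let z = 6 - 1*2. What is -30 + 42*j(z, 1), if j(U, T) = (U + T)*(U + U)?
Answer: 1650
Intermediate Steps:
z = 4 (z = 6 - 2 = 4)
j(U, T) = 2*U*(T + U) (j(U, T) = (T + U)*(2*U) = 2*U*(T + U))
-30 + 42*j(z, 1) = -30 + 42*(2*4*(1 + 4)) = -30 + 42*(2*4*5) = -30 + 42*40 = -30 + 1680 = 1650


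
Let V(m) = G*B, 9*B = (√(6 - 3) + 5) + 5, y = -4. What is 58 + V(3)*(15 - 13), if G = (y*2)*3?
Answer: 14/3 - 16*√3/3 ≈ -4.5709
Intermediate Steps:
G = -24 (G = -4*2*3 = -8*3 = -24)
B = 10/9 + √3/9 (B = ((√(6 - 3) + 5) + 5)/9 = ((√3 + 5) + 5)/9 = ((5 + √3) + 5)/9 = (10 + √3)/9 = 10/9 + √3/9 ≈ 1.3036)
V(m) = -80/3 - 8*√3/3 (V(m) = -24*(10/9 + √3/9) = -80/3 - 8*√3/3)
58 + V(3)*(15 - 13) = 58 + (-80/3 - 8*√3/3)*(15 - 13) = 58 + (-80/3 - 8*√3/3)*2 = 58 + (-160/3 - 16*√3/3) = 14/3 - 16*√3/3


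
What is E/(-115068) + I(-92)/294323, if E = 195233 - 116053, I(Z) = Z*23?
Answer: -5886994757/8466789741 ≈ -0.69530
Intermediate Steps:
I(Z) = 23*Z
E = 79180
E/(-115068) + I(-92)/294323 = 79180/(-115068) + (23*(-92))/294323 = 79180*(-1/115068) - 2116*1/294323 = -19795/28767 - 2116/294323 = -5886994757/8466789741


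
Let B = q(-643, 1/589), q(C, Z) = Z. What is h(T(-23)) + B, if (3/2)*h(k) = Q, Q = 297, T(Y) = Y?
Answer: 116623/589 ≈ 198.00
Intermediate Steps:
B = 1/589 ≈ 0.0016978
h(k) = 198 (h(k) = (⅔)*297 = 198)
h(T(-23)) + B = 198 + 1/589 = 116623/589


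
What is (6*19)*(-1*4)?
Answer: -456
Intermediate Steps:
(6*19)*(-1*4) = 114*(-4) = -456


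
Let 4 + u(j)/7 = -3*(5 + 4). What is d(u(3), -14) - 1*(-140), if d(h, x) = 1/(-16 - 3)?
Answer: 2659/19 ≈ 139.95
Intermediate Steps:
u(j) = -217 (u(j) = -28 + 7*(-3*(5 + 4)) = -28 + 7*(-3*9) = -28 + 7*(-27) = -28 - 189 = -217)
d(h, x) = -1/19 (d(h, x) = 1/(-19) = -1/19)
d(u(3), -14) - 1*(-140) = -1/19 - 1*(-140) = -1/19 + 140 = 2659/19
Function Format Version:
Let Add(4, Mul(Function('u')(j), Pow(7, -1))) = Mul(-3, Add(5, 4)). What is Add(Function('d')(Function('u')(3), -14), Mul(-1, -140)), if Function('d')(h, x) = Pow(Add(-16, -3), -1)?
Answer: Rational(2659, 19) ≈ 139.95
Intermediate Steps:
Function('u')(j) = -217 (Function('u')(j) = Add(-28, Mul(7, Mul(-3, Add(5, 4)))) = Add(-28, Mul(7, Mul(-3, 9))) = Add(-28, Mul(7, -27)) = Add(-28, -189) = -217)
Function('d')(h, x) = Rational(-1, 19) (Function('d')(h, x) = Pow(-19, -1) = Rational(-1, 19))
Add(Function('d')(Function('u')(3), -14), Mul(-1, -140)) = Add(Rational(-1, 19), Mul(-1, -140)) = Add(Rational(-1, 19), 140) = Rational(2659, 19)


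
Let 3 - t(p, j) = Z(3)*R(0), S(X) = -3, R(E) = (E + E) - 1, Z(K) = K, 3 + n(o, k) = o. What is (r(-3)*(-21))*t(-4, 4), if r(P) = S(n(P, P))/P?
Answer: -126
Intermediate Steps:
n(o, k) = -3 + o
R(E) = -1 + 2*E (R(E) = 2*E - 1 = -1 + 2*E)
r(P) = -3/P
t(p, j) = 6 (t(p, j) = 3 - 3*(-1 + 2*0) = 3 - 3*(-1 + 0) = 3 - 3*(-1) = 3 - 1*(-3) = 3 + 3 = 6)
(r(-3)*(-21))*t(-4, 4) = (-3/(-3)*(-21))*6 = (-3*(-⅓)*(-21))*6 = (1*(-21))*6 = -21*6 = -126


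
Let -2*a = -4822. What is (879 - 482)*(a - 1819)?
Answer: 235024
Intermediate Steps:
a = 2411 (a = -½*(-4822) = 2411)
(879 - 482)*(a - 1819) = (879 - 482)*(2411 - 1819) = 397*592 = 235024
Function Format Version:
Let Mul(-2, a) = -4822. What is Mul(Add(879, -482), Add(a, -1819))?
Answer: 235024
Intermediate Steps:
a = 2411 (a = Mul(Rational(-1, 2), -4822) = 2411)
Mul(Add(879, -482), Add(a, -1819)) = Mul(Add(879, -482), Add(2411, -1819)) = Mul(397, 592) = 235024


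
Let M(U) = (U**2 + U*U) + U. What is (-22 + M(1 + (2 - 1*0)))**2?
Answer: 1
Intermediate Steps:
M(U) = U + 2*U**2 (M(U) = (U**2 + U**2) + U = 2*U**2 + U = U + 2*U**2)
(-22 + M(1 + (2 - 1*0)))**2 = (-22 + (1 + (2 - 1*0))*(1 + 2*(1 + (2 - 1*0))))**2 = (-22 + (1 + (2 + 0))*(1 + 2*(1 + (2 + 0))))**2 = (-22 + (1 + 2)*(1 + 2*(1 + 2)))**2 = (-22 + 3*(1 + 2*3))**2 = (-22 + 3*(1 + 6))**2 = (-22 + 3*7)**2 = (-22 + 21)**2 = (-1)**2 = 1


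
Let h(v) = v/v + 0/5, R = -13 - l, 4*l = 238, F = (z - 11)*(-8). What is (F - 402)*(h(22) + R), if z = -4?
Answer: 20163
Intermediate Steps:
F = 120 (F = (-4 - 11)*(-8) = -15*(-8) = 120)
l = 119/2 (l = (¼)*238 = 119/2 ≈ 59.500)
R = -145/2 (R = -13 - 1*119/2 = -13 - 119/2 = -145/2 ≈ -72.500)
h(v) = 1 (h(v) = 1 + 0*(⅕) = 1 + 0 = 1)
(F - 402)*(h(22) + R) = (120 - 402)*(1 - 145/2) = -282*(-143/2) = 20163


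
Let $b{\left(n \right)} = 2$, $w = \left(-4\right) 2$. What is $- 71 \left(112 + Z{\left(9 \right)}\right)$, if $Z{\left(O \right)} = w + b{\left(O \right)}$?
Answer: $-7526$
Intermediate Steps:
$w = -8$
$Z{\left(O \right)} = -6$ ($Z{\left(O \right)} = -8 + 2 = -6$)
$- 71 \left(112 + Z{\left(9 \right)}\right) = - 71 \left(112 - 6\right) = \left(-71\right) 106 = -7526$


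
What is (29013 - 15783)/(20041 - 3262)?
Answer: 630/799 ≈ 0.78849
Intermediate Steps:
(29013 - 15783)/(20041 - 3262) = 13230/16779 = 13230*(1/16779) = 630/799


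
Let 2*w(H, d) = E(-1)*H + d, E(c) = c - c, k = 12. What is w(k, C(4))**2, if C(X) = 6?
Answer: 9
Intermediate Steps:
E(c) = 0
w(H, d) = d/2 (w(H, d) = (0*H + d)/2 = (0 + d)/2 = d/2)
w(k, C(4))**2 = ((1/2)*6)**2 = 3**2 = 9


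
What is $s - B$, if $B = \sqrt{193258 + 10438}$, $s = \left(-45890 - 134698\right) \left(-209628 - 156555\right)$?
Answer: $66128255604 - 4 \sqrt{12731} \approx 6.6128 \cdot 10^{10}$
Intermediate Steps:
$s = 66128255604$ ($s = \left(-180588\right) \left(-366183\right) = 66128255604$)
$B = 4 \sqrt{12731}$ ($B = \sqrt{203696} = 4 \sqrt{12731} \approx 451.33$)
$s - B = 66128255604 - 4 \sqrt{12731}$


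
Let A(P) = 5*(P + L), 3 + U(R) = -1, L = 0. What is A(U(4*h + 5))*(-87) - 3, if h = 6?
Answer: 1737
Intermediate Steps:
U(R) = -4 (U(R) = -3 - 1 = -4)
A(P) = 5*P (A(P) = 5*(P + 0) = 5*P)
A(U(4*h + 5))*(-87) - 3 = (5*(-4))*(-87) - 3 = -20*(-87) - 3 = 1740 - 3 = 1737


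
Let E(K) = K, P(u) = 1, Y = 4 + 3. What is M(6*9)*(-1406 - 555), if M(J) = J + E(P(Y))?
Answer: -107855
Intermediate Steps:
Y = 7
M(J) = 1 + J (M(J) = J + 1 = 1 + J)
M(6*9)*(-1406 - 555) = (1 + 6*9)*(-1406 - 555) = (1 + 54)*(-1961) = 55*(-1961) = -107855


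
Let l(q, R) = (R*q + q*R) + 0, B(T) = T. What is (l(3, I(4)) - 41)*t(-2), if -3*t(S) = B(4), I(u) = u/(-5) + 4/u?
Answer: 796/15 ≈ 53.067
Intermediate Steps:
I(u) = 4/u - u/5 (I(u) = u*(-1/5) + 4/u = -u/5 + 4/u = 4/u - u/5)
l(q, R) = 2*R*q (l(q, R) = (R*q + R*q) + 0 = 2*R*q + 0 = 2*R*q)
t(S) = -4/3 (t(S) = -1/3*4 = -4/3)
(l(3, I(4)) - 41)*t(-2) = (2*(4/4 - 1/5*4)*3 - 41)*(-4/3) = (2*(4*(1/4) - 4/5)*3 - 41)*(-4/3) = (2*(1 - 4/5)*3 - 41)*(-4/3) = (2*(1/5)*3 - 41)*(-4/3) = (6/5 - 41)*(-4/3) = -199/5*(-4/3) = 796/15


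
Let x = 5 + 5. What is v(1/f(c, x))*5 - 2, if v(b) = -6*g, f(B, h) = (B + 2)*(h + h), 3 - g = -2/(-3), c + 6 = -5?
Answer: -72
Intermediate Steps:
c = -11 (c = -6 - 5 = -11)
g = 7/3 (g = 3 - (-2)/(-3) = 3 - (-2)*(-1)/3 = 3 - 1*⅔ = 3 - ⅔ = 7/3 ≈ 2.3333)
x = 10
f(B, h) = 2*h*(2 + B) (f(B, h) = (2 + B)*(2*h) = 2*h*(2 + B))
v(b) = -14 (v(b) = -6*7/3 = -14)
v(1/f(c, x))*5 - 2 = -14*5 - 2 = -70 - 2 = -72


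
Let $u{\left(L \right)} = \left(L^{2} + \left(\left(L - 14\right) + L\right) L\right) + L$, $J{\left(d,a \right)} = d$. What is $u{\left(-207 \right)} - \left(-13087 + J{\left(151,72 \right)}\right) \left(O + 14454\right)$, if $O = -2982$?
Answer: $148533030$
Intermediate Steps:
$u{\left(L \right)} = L + L^{2} + L \left(-14 + 2 L\right)$ ($u{\left(L \right)} = \left(L^{2} + \left(\left(-14 + L\right) + L\right) L\right) + L = \left(L^{2} + \left(-14 + 2 L\right) L\right) + L = \left(L^{2} + L \left(-14 + 2 L\right)\right) + L = L + L^{2} + L \left(-14 + 2 L\right)$)
$u{\left(-207 \right)} - \left(-13087 + J{\left(151,72 \right)}\right) \left(O + 14454\right) = - 207 \left(-13 + 3 \left(-207\right)\right) - \left(-13087 + 151\right) \left(-2982 + 14454\right) = - 207 \left(-13 - 621\right) - \left(-12936\right) 11472 = \left(-207\right) \left(-634\right) - -148401792 = 131238 + 148401792 = 148533030$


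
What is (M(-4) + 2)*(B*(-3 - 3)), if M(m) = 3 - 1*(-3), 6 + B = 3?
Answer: 144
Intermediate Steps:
B = -3 (B = -6 + 3 = -3)
M(m) = 6 (M(m) = 3 + 3 = 6)
(M(-4) + 2)*(B*(-3 - 3)) = (6 + 2)*(-3*(-3 - 3)) = 8*(-3*(-6)) = 8*18 = 144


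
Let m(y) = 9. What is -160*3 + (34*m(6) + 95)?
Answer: -79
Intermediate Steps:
-160*3 + (34*m(6) + 95) = -160*3 + (34*9 + 95) = -480 + (306 + 95) = -480 + 401 = -79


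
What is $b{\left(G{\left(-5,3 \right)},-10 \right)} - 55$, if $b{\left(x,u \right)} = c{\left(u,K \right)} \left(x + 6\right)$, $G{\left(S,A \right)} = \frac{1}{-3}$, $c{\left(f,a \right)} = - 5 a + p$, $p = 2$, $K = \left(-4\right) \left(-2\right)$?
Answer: $- \frac{811}{3} \approx -270.33$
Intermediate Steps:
$K = 8$
$c{\left(f,a \right)} = 2 - 5 a$ ($c{\left(f,a \right)} = - 5 a + 2 = 2 - 5 a$)
$G{\left(S,A \right)} = - \frac{1}{3}$
$b{\left(x,u \right)} = -228 - 38 x$ ($b{\left(x,u \right)} = \left(2 - 40\right) \left(x + 6\right) = \left(2 - 40\right) \left(6 + x\right) = - 38 \left(6 + x\right) = -228 - 38 x$)
$b{\left(G{\left(-5,3 \right)},-10 \right)} - 55 = \left(-228 - - \frac{38}{3}\right) - 55 = \left(-228 + \frac{38}{3}\right) - 55 = - \frac{646}{3} - 55 = - \frac{811}{3}$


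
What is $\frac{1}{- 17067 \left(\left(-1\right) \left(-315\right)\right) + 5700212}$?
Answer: $\frac{1}{324107} \approx 3.0854 \cdot 10^{-6}$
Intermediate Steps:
$\frac{1}{- 17067 \left(\left(-1\right) \left(-315\right)\right) + 5700212} = \frac{1}{\left(-17067\right) 315 + 5700212} = \frac{1}{-5376105 + 5700212} = \frac{1}{324107}$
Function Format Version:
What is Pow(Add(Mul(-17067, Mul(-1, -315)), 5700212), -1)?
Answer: Rational(1, 324107) ≈ 3.0854e-6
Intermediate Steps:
Pow(Add(Mul(-17067, Mul(-1, -315)), 5700212), -1) = Pow(Add(Mul(-17067, 315), 5700212), -1) = Pow(Add(-5376105, 5700212), -1) = Pow(324107, -1) = Rational(1, 324107)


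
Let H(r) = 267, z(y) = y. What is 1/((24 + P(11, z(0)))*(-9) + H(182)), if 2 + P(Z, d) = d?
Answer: 1/69 ≈ 0.014493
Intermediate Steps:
P(Z, d) = -2 + d
1/((24 + P(11, z(0)))*(-9) + H(182)) = 1/((24 + (-2 + 0))*(-9) + 267) = 1/((24 - 2)*(-9) + 267) = 1/(22*(-9) + 267) = 1/(-198 + 267) = 1/69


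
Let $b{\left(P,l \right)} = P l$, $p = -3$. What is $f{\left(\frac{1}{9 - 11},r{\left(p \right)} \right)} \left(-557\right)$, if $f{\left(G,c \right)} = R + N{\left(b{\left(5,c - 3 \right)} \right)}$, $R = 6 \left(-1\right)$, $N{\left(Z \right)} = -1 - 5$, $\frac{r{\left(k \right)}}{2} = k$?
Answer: $6684$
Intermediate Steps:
$r{\left(k \right)} = 2 k$
$N{\left(Z \right)} = -6$
$R = -6$
$f{\left(G,c \right)} = -12$ ($f{\left(G,c \right)} = -6 - 6 = -12$)
$f{\left(\frac{1}{9 - 11},r{\left(p \right)} \right)} \left(-557\right) = \left(-12\right) \left(-557\right) = 6684$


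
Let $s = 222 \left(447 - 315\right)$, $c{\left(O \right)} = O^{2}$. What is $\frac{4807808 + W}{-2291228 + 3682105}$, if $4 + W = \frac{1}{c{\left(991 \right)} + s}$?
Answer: $\frac{4862540848541}{1406712134645} \approx 3.4567$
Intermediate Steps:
$s = 29304$ ($s = 222 \cdot 132 = 29304$)
$W = - \frac{4045539}{1011385}$ ($W = -4 + \frac{1}{991^{2} + 29304} = -4 + \frac{1}{982081 + 29304} = -4 + \frac{1}{1011385} = - \frac{4045539}{1011385} \approx -4.0$)
$\frac{4807808 + W}{-2291228 + 3682105} = \frac{4807808 - \frac{4045539}{1011385}}{-2291228 + 3682105} = \frac{4862540848541}{1011385 \cdot 1390877} = \frac{4862540848541}{1011385} \cdot \frac{1}{1390877} = \frac{4862540848541}{1406712134645}$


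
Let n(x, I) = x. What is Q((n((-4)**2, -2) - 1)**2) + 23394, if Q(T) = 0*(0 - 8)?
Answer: 23394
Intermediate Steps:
Q(T) = 0 (Q(T) = 0*(-8) = 0)
Q((n((-4)**2, -2) - 1)**2) + 23394 = 0 + 23394 = 23394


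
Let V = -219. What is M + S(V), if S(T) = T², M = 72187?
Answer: 120148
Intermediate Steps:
M + S(V) = 72187 + (-219)² = 72187 + 47961 = 120148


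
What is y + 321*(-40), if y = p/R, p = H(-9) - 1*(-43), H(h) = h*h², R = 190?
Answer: -1220143/95 ≈ -12844.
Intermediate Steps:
H(h) = h³
p = -686 (p = (-9)³ - 1*(-43) = -729 + 43 = -686)
y = -343/95 (y = -686/190 = -686*1/190 = -343/95 ≈ -3.6105)
y + 321*(-40) = -343/95 + 321*(-40) = -343/95 - 12840 = -1220143/95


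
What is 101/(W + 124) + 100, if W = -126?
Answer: 99/2 ≈ 49.500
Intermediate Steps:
101/(W + 124) + 100 = 101/(-126 + 124) + 100 = 101/(-2) + 100 = -½*101 + 100 = -101/2 + 100 = 99/2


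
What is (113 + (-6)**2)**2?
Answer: 22201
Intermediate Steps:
(113 + (-6)**2)**2 = (113 + 36)**2 = 149**2 = 22201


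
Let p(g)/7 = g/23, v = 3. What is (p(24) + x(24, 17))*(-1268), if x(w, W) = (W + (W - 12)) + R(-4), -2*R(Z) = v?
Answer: -810886/23 ≈ -35256.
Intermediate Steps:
R(Z) = -3/2 (R(Z) = -1/2*3 = -3/2)
x(w, W) = -27/2 + 2*W (x(w, W) = (W + (W - 12)) - 3/2 = (W + (-12 + W)) - 3/2 = (-12 + 2*W) - 3/2 = -27/2 + 2*W)
p(g) = 7*g/23 (p(g) = 7*(g/23) = 7*g/23)
(p(24) + x(24, 17))*(-1268) = ((7/23)*24 + (-27/2 + 2*17))*(-1268) = (168/23 + (-27/2 + 34))*(-1268) = (168/23 + 41/2)*(-1268) = (1279/46)*(-1268) = -810886/23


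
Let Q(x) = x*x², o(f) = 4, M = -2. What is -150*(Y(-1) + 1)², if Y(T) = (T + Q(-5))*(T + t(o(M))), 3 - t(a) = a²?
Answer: -467283750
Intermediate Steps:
t(a) = 3 - a²
Q(x) = x³
Y(T) = (-125 + T)*(-13 + T) (Y(T) = (T + (-5)³)*(T + (3 - 1*4²)) = (T - 125)*(T + (3 - 1*16)) = (-125 + T)*(T + (3 - 16)) = (-125 + T)*(T - 13) = (-125 + T)*(-13 + T))
-150*(Y(-1) + 1)² = -150*((1625 + (-1)² - 138*(-1)) + 1)² = -150*((1625 + 1 + 138) + 1)² = -150*(1764 + 1)² = -150*1765² = -150*3115225 = -467283750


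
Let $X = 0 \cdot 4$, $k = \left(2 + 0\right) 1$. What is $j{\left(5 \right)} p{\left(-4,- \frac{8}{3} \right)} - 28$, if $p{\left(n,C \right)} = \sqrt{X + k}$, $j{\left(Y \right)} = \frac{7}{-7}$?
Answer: $-28 - \sqrt{2} \approx -29.414$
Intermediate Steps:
$k = 2$ ($k = 2 \cdot 1 = 2$)
$X = 0$
$j{\left(Y \right)} = -1$ ($j{\left(Y \right)} = 7 \left(- \frac{1}{7}\right) = -1$)
$p{\left(n,C \right)} = \sqrt{2}$ ($p{\left(n,C \right)} = \sqrt{0 + 2} = \sqrt{2}$)
$j{\left(5 \right)} p{\left(-4,- \frac{8}{3} \right)} - 28 = - \sqrt{2} - 28 = -28 - \sqrt{2}$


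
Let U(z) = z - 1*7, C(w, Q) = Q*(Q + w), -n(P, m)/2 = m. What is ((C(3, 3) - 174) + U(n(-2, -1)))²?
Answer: 25921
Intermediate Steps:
n(P, m) = -2*m
U(z) = -7 + z (U(z) = z - 7 = -7 + z)
((C(3, 3) - 174) + U(n(-2, -1)))² = ((3*(3 + 3) - 174) + (-7 - 2*(-1)))² = ((3*6 - 174) + (-7 + 2))² = ((18 - 174) - 5)² = (-156 - 5)² = (-161)² = 25921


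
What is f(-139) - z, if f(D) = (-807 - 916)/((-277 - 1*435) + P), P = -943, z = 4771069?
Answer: -7896117472/1655 ≈ -4.7711e+6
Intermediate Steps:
f(D) = 1723/1655 (f(D) = (-807 - 916)/((-277 - 1*435) - 943) = -1723/((-277 - 435) - 943) = -1723/(-712 - 943) = -1723/(-1655) = -1723*(-1/1655) = 1723/1655)
f(-139) - z = 1723/1655 - 1*4771069 = 1723/1655 - 4771069 = -7896117472/1655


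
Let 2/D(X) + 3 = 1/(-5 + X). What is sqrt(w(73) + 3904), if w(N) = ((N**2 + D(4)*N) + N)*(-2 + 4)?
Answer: sqrt(14635) ≈ 120.98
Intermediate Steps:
D(X) = 2/(-3 + 1/(-5 + X))
w(N) = N + 2*N**2 (w(N) = ((N**2 + (2*(5 - 1*4)/(-16 + 3*4))*N) + N)*(-2 + 4) = ((N**2 + (2*(5 - 4)/(-16 + 12))*N) + N)*2 = ((N**2 + (2*1/(-4))*N) + N)*2 = ((N**2 + (2*(-1/4)*1)*N) + N)*2 = ((N**2 - N/2) + N)*2 = (N**2 + N/2)*2 = N + 2*N**2)
sqrt(w(73) + 3904) = sqrt(73*(1 + 2*73) + 3904) = sqrt(73*(1 + 146) + 3904) = sqrt(73*147 + 3904) = sqrt(10731 + 3904) = sqrt(14635)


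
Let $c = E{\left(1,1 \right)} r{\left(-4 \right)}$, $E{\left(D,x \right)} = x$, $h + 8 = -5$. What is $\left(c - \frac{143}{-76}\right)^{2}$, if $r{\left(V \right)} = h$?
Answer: $\frac{714025}{5776} \approx 123.62$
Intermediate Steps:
$h = -13$ ($h = -8 - 5 = -13$)
$r{\left(V \right)} = -13$
$c = -13$ ($c = 1 \left(-13\right) = -13$)
$\left(c - \frac{143}{-76}\right)^{2} = \left(-13 - \frac{143}{-76}\right)^{2} = \left(-13 - - \frac{143}{76}\right)^{2} = \left(-13 + \frac{143}{76}\right)^{2} = \left(- \frac{845}{76}\right)^{2} = \frac{714025}{5776}$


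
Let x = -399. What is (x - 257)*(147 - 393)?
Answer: 161376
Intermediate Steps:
(x - 257)*(147 - 393) = (-399 - 257)*(147 - 393) = -656*(-246) = 161376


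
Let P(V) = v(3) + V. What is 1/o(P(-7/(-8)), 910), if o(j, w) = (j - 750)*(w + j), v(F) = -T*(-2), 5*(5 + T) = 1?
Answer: -1600/1094111799 ≈ -1.4624e-6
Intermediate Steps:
T = -24/5 (T = -5 + (⅕)*1 = -5 + ⅕ = -24/5 ≈ -4.8000)
v(F) = -48/5 (v(F) = -(-24)*(-2)/5 = -1*48/5 = -48/5)
P(V) = -48/5 + V
o(j, w) = (-750 + j)*(j + w)
1/o(P(-7/(-8)), 910) = 1/((-48/5 - 7/(-8))² - 750*(-48/5 - 7/(-8)) - 750*910 + (-48/5 - 7/(-8))*910) = 1/((-48/5 - 7*(-⅛))² - 750*(-48/5 - 7*(-⅛)) - 682500 + (-48/5 - 7*(-⅛))*910) = 1/((-48/5 + 7/8)² - 750*(-48/5 + 7/8) - 682500 + (-48/5 + 7/8)*910) = 1/((-349/40)² - 750*(-349/40) - 682500 - 349/40*910) = 1/(121801/1600 + 26175/4 - 682500 - 31759/4) = 1/(-1094111799/1600) = -1600/1094111799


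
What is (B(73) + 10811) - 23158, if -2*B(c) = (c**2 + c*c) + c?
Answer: -35425/2 ≈ -17713.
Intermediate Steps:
B(c) = -c**2 - c/2 (B(c) = -((c**2 + c*c) + c)/2 = -((c**2 + c**2) + c)/2 = -(2*c**2 + c)/2 = -(c + 2*c**2)/2 = -c**2 - c/2)
(B(73) + 10811) - 23158 = (-1*73*(1/2 + 73) + 10811) - 23158 = (-1*73*147/2 + 10811) - 23158 = (-10731/2 + 10811) - 23158 = 10891/2 - 23158 = -35425/2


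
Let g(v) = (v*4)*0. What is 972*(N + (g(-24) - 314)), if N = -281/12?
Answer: -327969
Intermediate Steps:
N = -281/12 (N = -281*1/12 = -281/12 ≈ -23.417)
g(v) = 0 (g(v) = (4*v)*0 = 0)
972*(N + (g(-24) - 314)) = 972*(-281/12 + (0 - 314)) = 972*(-281/12 - 314) = 972*(-4049/12) = -327969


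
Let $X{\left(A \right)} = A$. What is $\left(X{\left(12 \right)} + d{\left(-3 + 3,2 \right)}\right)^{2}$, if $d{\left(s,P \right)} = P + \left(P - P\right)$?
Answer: $196$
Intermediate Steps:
$d{\left(s,P \right)} = P$ ($d{\left(s,P \right)} = P + 0 = P$)
$\left(X{\left(12 \right)} + d{\left(-3 + 3,2 \right)}\right)^{2} = \left(12 + 2\right)^{2} = 14^{2} = 196$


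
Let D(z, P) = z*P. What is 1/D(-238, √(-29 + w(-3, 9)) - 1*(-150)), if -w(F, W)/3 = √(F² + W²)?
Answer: I/(238*(√(29 + 9*√10) - 150*I)) ≈ -2.794e-5 + 1.4119e-6*I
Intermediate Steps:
w(F, W) = -3*√(F² + W²)
D(z, P) = P*z
1/D(-238, √(-29 + w(-3, 9)) - 1*(-150)) = 1/((√(-29 - 3*√((-3)² + 9²)) - 1*(-150))*(-238)) = 1/((√(-29 - 3*√(9 + 81)) + 150)*(-238)) = 1/((√(-29 - 9*√10) + 150)*(-238)) = 1/((150 + √(-29 - 9*√10))*(-238)) = 1/(-35700 - 238*√(-29 - 9*√10))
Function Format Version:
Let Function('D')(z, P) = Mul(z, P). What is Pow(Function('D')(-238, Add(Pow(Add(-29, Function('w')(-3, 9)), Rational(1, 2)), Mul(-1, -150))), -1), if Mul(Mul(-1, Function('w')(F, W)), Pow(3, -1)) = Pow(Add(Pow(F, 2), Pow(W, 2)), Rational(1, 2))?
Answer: Mul(Rational(1, 238), I, Pow(Add(Pow(Add(29, Mul(9, Pow(10, Rational(1, 2)))), Rational(1, 2)), Mul(-150, I)), -1)) ≈ Add(-2.7940e-5, Mul(1.4119e-6, I))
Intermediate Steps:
Function('w')(F, W) = Mul(-3, Pow(Add(Pow(F, 2), Pow(W, 2)), Rational(1, 2)))
Function('D')(z, P) = Mul(P, z)
Pow(Function('D')(-238, Add(Pow(Add(-29, Function('w')(-3, 9)), Rational(1, 2)), Mul(-1, -150))), -1) = Pow(Mul(Add(Pow(Add(-29, Mul(-3, Pow(Add(Pow(-3, 2), Pow(9, 2)), Rational(1, 2)))), Rational(1, 2)), Mul(-1, -150)), -238), -1) = Pow(Mul(Add(Pow(Add(-29, Mul(-3, Pow(Add(9, 81), Rational(1, 2)))), Rational(1, 2)), 150), -238), -1) = Pow(Mul(Add(Pow(Add(-29, Mul(-3, Pow(90, Rational(1, 2)))), Rational(1, 2)), 150), -238), -1) = Pow(Mul(Add(Pow(Add(-29, Mul(-3, Mul(3, Pow(10, Rational(1, 2))))), Rational(1, 2)), 150), -238), -1) = Pow(Mul(Add(Pow(Add(-29, Mul(-9, Pow(10, Rational(1, 2)))), Rational(1, 2)), 150), -238), -1) = Pow(Mul(Add(150, Pow(Add(-29, Mul(-9, Pow(10, Rational(1, 2)))), Rational(1, 2))), -238), -1) = Pow(Add(-35700, Mul(-238, Pow(Add(-29, Mul(-9, Pow(10, Rational(1, 2)))), Rational(1, 2)))), -1)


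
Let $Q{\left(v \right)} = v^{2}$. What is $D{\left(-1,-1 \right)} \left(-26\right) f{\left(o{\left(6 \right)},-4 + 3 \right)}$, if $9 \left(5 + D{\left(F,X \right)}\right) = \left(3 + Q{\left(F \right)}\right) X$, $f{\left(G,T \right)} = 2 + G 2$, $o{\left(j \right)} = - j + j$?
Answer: $\frac{2548}{9} \approx 283.11$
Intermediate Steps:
$o{\left(j \right)} = 0$
$f{\left(G,T \right)} = 2 + 2 G$
$D{\left(F,X \right)} = -5 + \frac{X \left(3 + F^{2}\right)}{9}$ ($D{\left(F,X \right)} = -5 + \frac{\left(3 + F^{2}\right) X}{9} = -5 + \frac{X \left(3 + F^{2}\right)}{9}$)
$D{\left(-1,-1 \right)} \left(-26\right) f{\left(o{\left(6 \right)},-4 + 3 \right)} = \left(-5 + \frac{1}{3} \left(-1\right) + \frac{1}{9} \left(-1\right) \left(-1\right)^{2}\right) \left(-26\right) \left(2 + 2 \cdot 0\right) = \left(-5 - \frac{1}{3} + \frac{1}{9} \left(-1\right) 1\right) \left(-26\right) \left(2 + 0\right) = \left(-5 - \frac{1}{3} - \frac{1}{9}\right) \left(-26\right) 2 = \left(- \frac{49}{9}\right) \left(-26\right) 2 = \frac{1274}{9} \cdot 2 = \frac{2548}{9}$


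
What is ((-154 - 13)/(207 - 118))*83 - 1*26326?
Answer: -2356875/89 ≈ -26482.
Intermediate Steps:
((-154 - 13)/(207 - 118))*83 - 1*26326 = -167/89*83 - 26326 = -13861/89 - 26326 = -2356875/89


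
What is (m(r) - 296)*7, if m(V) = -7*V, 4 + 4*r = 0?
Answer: -2023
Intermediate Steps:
r = -1 (r = -1 + (¼)*0 = -1 + 0 = -1)
(m(r) - 296)*7 = (-7*(-1) - 296)*7 = (7 - 296)*7 = -289*7 = -2023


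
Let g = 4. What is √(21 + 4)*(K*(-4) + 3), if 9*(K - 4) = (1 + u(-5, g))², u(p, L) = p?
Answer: -905/9 ≈ -100.56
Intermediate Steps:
K = 52/9 (K = 4 + (1 - 5)²/9 = 4 + (⅑)*(-4)² = 4 + (⅑)*16 = 4 + 16/9 = 52/9 ≈ 5.7778)
√(21 + 4)*(K*(-4) + 3) = √(21 + 4)*((52/9)*(-4) + 3) = √25*(-208/9 + 3) = 5*(-181/9) = -905/9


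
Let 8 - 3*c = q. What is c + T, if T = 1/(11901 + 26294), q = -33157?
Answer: 422245726/38195 ≈ 11055.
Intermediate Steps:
T = 1/38195 ≈ 2.6181e-5
c = 11055 (c = 8/3 - ⅓*(-33157) = 8/3 + 33157/3 = 11055)
c + T = 11055 + 1/38195 = 422245726/38195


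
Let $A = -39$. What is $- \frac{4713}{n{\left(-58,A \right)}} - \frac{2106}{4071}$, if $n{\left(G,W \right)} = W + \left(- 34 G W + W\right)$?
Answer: $- \frac{15882877}{34823334} \approx -0.4561$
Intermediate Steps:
$n{\left(G,W \right)} = 2 W - 34 G W$ ($n{\left(G,W \right)} = W - \left(- W + 34 G W\right) = 2 W - 34 G W$)
$- \frac{4713}{n{\left(-58,A \right)}} - \frac{2106}{4071} = - \frac{4713}{2 \left(-39\right) \left(1 - -986\right)} - \frac{2106}{4071} = - \frac{4713}{2 \left(-39\right) \left(1 + 986\right)} - \frac{702}{1357} = - \frac{4713}{2 \left(-39\right) 987} - \frac{702}{1357} = - \frac{4713}{-76986} - \frac{702}{1357} = \left(-4713\right) \left(- \frac{1}{76986}\right) - \frac{702}{1357} = \frac{1571}{25662} - \frac{702}{1357} = - \frac{15882877}{34823334}$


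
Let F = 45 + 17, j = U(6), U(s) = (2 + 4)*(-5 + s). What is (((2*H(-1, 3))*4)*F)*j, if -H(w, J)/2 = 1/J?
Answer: -1984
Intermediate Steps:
H(w, J) = -2/J
U(s) = -30 + 6*s (U(s) = 6*(-5 + s) = -30 + 6*s)
j = 6 (j = -30 + 6*6 = -30 + 36 = 6)
F = 62
(((2*H(-1, 3))*4)*F)*j = (((2*(-2/3))*4)*62)*6 = (((2*(-2*⅓))*4)*62)*6 = (((2*(-⅔))*4)*62)*6 = (-4/3*4*62)*6 = -16/3*62*6 = -992/3*6 = -1984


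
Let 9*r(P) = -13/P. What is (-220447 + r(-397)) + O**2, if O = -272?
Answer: -523312286/3573 ≈ -1.4646e+5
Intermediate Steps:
r(P) = -13/(9*P) (r(P) = (-13/P)/9 = -13/(9*P))
(-220447 + r(-397)) + O**2 = (-220447 - 13/9/(-397)) + (-272)**2 = (-220447 - 13/9*(-1/397)) + 73984 = (-220447 + 13/3573) + 73984 = -787657118/3573 + 73984 = -523312286/3573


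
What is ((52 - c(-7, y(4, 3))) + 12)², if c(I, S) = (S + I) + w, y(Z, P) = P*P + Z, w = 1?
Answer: 3249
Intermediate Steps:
y(Z, P) = Z + P² (y(Z, P) = P² + Z = Z + P²)
c(I, S) = 1 + I + S (c(I, S) = (S + I) + 1 = (I + S) + 1 = 1 + I + S)
((52 - c(-7, y(4, 3))) + 12)² = ((52 - (1 - 7 + (4 + 3²))) + 12)² = ((52 - (1 - 7 + (4 + 9))) + 12)² = ((52 - (1 - 7 + 13)) + 12)² = ((52 - 1*7) + 12)² = ((52 - 7) + 12)² = (45 + 12)² = 57² = 3249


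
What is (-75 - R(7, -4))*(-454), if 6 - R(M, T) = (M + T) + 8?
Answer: 31780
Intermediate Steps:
R(M, T) = -2 - M - T (R(M, T) = 6 - ((M + T) + 8) = 6 - (8 + M + T) = 6 + (-8 - M - T) = -2 - M - T)
(-75 - R(7, -4))*(-454) = (-75 - (-2 - 1*7 - 1*(-4)))*(-454) = (-75 - (-2 - 7 + 4))*(-454) = (-75 - 1*(-5))*(-454) = (-75 + 5)*(-454) = -70*(-454) = 31780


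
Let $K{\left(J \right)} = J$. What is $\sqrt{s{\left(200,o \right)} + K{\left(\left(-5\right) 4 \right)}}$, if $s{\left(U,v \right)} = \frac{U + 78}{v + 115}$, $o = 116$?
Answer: $\frac{i \sqrt{1003002}}{231} \approx 4.3355 i$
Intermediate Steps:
$s{\left(U,v \right)} = \frac{78 + U}{115 + v}$
$\sqrt{s{\left(200,o \right)} + K{\left(\left(-5\right) 4 \right)}} = \sqrt{\frac{78 + 200}{115 + 116} - 20} = \sqrt{\frac{1}{231} \cdot 278 - 20} = \sqrt{\frac{278}{231} - 20} = \sqrt{- \frac{4342}{231}} = \frac{i \sqrt{1003002}}{231}$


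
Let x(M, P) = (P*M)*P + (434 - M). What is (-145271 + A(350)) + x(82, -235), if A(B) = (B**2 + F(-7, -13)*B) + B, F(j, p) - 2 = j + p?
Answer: 4500081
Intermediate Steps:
F(j, p) = 2 + j + p (F(j, p) = 2 + (j + p) = 2 + j + p)
A(B) = B**2 - 17*B (A(B) = (B**2 + (2 - 7 - 13)*B) + B = (B**2 - 18*B) + B = B**2 - 17*B)
x(M, P) = 434 - M + M*P**2 (x(M, P) = (M*P)*P + (434 - M) = M*P**2 + (434 - M) = 434 - M + M*P**2)
(-145271 + A(350)) + x(82, -235) = (-145271 + 350*(-17 + 350)) + (434 - 1*82 + 82*(-235)**2) = (-145271 + 350*333) + (434 - 82 + 82*55225) = (-145271 + 116550) + (434 - 82 + 4528450) = -28721 + 4528802 = 4500081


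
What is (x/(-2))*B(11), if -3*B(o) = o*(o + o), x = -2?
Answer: -242/3 ≈ -80.667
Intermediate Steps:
B(o) = -2*o**2/3 (B(o) = -o*(o + o)/3 = -o*2*o/3 = -2*o**2/3)
(x/(-2))*B(11) = (-2/(-2))*(-2/3*11**2) = (-2*(-1/2))*(-2/3*121) = 1*(-242/3) = -242/3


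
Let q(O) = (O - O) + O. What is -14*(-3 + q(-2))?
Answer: 70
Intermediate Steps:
q(O) = O (q(O) = 0 + O = O)
-14*(-3 + q(-2)) = -14*(-3 - 2) = -14*(-5) = 70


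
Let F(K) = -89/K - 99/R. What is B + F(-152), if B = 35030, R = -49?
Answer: 260922849/7448 ≈ 35033.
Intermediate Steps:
F(K) = 99/49 - 89/K (F(K) = -89/K - 99/(-49) = -89/K - 99*(-1/49) = -89/K + 99/49 = 99/49 - 89/K)
B + F(-152) = 35030 + (99/49 - 89/(-152)) = 35030 + (99/49 - 89*(-1/152)) = 35030 + (99/49 + 89/152) = 35030 + 19409/7448 = 260922849/7448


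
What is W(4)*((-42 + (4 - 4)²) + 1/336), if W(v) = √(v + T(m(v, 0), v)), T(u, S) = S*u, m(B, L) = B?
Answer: -14111*√5/168 ≈ -187.82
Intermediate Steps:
W(v) = √(v + v²) (W(v) = √(v + v*v) = √(v + v²))
W(4)*((-42 + (4 - 4)²) + 1/336) = √(4*(1 + 4))*((-42 + (4 - 4)²) + 1/336) = √(4*5)*((-42 + 0²) + 1/336) = √20*((-42 + 0) + 1/336) = (2*√5)*(-42 + 1/336) = (2*√5)*(-14111/336) = -14111*√5/168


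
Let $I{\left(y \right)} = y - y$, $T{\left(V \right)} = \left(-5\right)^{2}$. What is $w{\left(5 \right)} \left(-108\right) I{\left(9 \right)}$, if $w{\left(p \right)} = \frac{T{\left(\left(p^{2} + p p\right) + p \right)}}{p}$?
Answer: $0$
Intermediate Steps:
$T{\left(V \right)} = 25$
$w{\left(p \right)} = \frac{25}{p}$
$I{\left(y \right)} = 0$
$w{\left(5 \right)} \left(-108\right) I{\left(9 \right)} = \frac{25}{5} \left(-108\right) 0 = 25 \cdot \frac{1}{5} \left(-108\right) 0 = 5 \left(-108\right) 0 = \left(-540\right) 0 = 0$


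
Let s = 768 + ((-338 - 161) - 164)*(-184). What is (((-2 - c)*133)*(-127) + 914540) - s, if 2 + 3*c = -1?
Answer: 808671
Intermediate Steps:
c = -1 (c = -⅔ + (⅓)*(-1) = -⅔ - ⅓ = -1)
s = 122760 (s = 768 + (-499 - 164)*(-184) = 768 - 663*(-184) = 768 + 121992 = 122760)
(((-2 - c)*133)*(-127) + 914540) - s = (((-2 - 1*(-1))*133)*(-127) + 914540) - 1*122760 = (((-2 + 1)*133)*(-127) + 914540) - 122760 = (-1*133*(-127) + 914540) - 122760 = (-133*(-127) + 914540) - 122760 = (16891 + 914540) - 122760 = 931431 - 122760 = 808671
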